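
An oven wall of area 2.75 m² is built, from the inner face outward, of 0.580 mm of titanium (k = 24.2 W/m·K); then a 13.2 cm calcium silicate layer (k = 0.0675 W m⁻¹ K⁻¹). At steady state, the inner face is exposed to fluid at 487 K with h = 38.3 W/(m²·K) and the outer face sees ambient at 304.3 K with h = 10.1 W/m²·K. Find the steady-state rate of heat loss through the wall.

Q = 241 W

Treat each layer as a resistance in series:
  R_conv,in = 1/(hA) = 1/(38.3·2.75) = 0.009494 K/W
  R_titanium = L/(kA) = 5.80×10^-4/(24.2·2.75) = 8.715×10^-6 K/W
  R_calcium silicate = L/(kA) = 0.132/(0.0675·2.75) = 0.7111 K/W
  R_conv,out = 1/(hA) = 1/(10.1·2.75) = 0.03600 K/W
ΣR = 0.009494 + 8.715×10^-6 + 0.7111 + 0.03600 = 0.7566 K/W
Q = ΔT/ΣR = (487 K − 304.3 K)/0.7566 = 241 W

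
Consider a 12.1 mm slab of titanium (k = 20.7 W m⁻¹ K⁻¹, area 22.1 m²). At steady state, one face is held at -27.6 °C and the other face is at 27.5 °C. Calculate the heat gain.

Q = 2.08×10^6 W

Q = kA·ΔT/L = 20.7 × 22.1 × |-27.6 °C − 27.5 °C| / 0.0121 = 2.08×10^6 W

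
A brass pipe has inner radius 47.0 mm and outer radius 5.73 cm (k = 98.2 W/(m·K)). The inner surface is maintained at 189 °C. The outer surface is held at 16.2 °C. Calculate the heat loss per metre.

Q' = 5.38×10^5 W/m

Q' = 2πk·ΔT/ln(r₂/r₁) = 2π × 98.2 × 172.8 / ln(0.0573/0.0470) = 5.38×10^5 W/m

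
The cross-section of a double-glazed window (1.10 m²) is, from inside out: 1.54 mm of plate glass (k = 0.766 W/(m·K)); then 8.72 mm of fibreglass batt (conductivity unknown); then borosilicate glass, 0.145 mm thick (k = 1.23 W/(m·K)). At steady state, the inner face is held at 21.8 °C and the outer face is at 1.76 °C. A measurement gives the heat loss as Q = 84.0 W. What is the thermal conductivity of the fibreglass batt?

k = 0.0335 W/m·K

ΣR = ΔT/Q = |21.8 − 1.76|/84.0 = 0.2386 K/W
Known resistances:
  R_plate glass = L/(kA) = 0.00154/(0.766·1.10) = 0.001828 K/W
  R_borosilicate glass = L/(kA) = 1.45×10^-4/(1.23·1.10) = 1.072×10^-4 K/W
R_fibreglass batt = ΣR − ΣR_known = 0.2386 − 0.001935 = 0.2367 K/W
L/(kA) = 0.2367 ⇒ k = 0.00872/(0.2367·1.10) = 0.0335 W/m·K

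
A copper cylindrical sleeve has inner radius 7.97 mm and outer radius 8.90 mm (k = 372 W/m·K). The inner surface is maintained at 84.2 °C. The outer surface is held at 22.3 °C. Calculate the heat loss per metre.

Q' = 1310 kW/m

Q' = 2πk·ΔT/ln(r₂/r₁) = 2π × 372 × 61.9 / ln(0.00890/0.00797) = 1.31×10^6 W/m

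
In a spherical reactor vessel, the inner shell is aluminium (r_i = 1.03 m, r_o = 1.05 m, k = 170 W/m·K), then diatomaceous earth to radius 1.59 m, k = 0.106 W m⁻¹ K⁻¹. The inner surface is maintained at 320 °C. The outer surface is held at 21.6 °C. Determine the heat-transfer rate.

Series thermal resistances, inner to outer:
  R_aluminium = (1/1.03 − 1/1.05)/(4πk) = 0.01849/(4π·170) = 8.657×10^-6 K/W
  R_diatomaceous earth = (1/1.05 − 1/1.59)/(4πk) = 0.3235/(4π·0.106) = 0.2428 K/W
ΣR = 8.657×10^-6 + 0.2428 = 0.2428 K/W
Q = ΔT/ΣR = (320 °C − 21.6 °C)/0.2428 = 1230 W

Q = 1230 W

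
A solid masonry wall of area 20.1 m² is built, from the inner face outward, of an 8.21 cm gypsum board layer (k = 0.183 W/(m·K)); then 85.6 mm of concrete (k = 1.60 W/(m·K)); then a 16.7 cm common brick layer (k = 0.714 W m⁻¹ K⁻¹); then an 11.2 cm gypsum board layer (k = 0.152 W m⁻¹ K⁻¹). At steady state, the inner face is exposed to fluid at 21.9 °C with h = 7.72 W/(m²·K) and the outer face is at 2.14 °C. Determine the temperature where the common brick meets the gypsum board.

Series thermal resistances, inner to outer:
  R_conv,in = 1/(hA) = 1/(7.72·20.1) = 0.006444 K/W
  R_gypsum board = L/(kA) = 0.0821/(0.183·20.1) = 0.02232 K/W
  R_concrete = L/(kA) = 0.0856/(1.60·20.1) = 0.002662 K/W
  R_common brick = L/(kA) = 0.167/(0.714·20.1) = 0.01164 K/W
  R_gypsum board = L/(kA) = 0.112/(0.152·20.1) = 0.03666 K/W
ΣR = 0.006444 + 0.02232 + 0.002662 + 0.01164 + 0.03666 = 0.07973 K/W
Q = ΔT/ΣR = (21.9 °C − 2.14 °C)/0.07973 = 247.8 W
From the inner boundary to the common brick/gypsum board interface, ΣR_partial = 0.04307 K/W.
T_interface = T_in − Q·ΣR_partial = 21.9 °C − (247.8)(0.04307) = 11.2 °C

T = 11.2 °C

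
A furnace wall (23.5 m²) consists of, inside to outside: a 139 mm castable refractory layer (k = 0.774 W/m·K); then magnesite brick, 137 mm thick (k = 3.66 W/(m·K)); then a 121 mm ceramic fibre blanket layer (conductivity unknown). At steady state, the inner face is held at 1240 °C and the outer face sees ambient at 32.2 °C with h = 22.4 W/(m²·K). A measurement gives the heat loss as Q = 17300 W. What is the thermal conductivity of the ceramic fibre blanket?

ΣR = ΔT/Q = |1240 − 32.2|/17300 = 0.06982 K/W
Known resistances:
  R_castable refractory = L/(kA) = 0.139/(0.774·23.5) = 0.007642 K/W
  R_magnesite brick = L/(kA) = 0.137/(3.66·23.5) = 0.001593 K/W
  R_conv,out = 1/(hA) = 1/(22.4·23.5) = 0.001900 K/W
R_ceramic fibre blanket = ΣR − ΣR_known = 0.06982 − 0.01114 = 0.05868 K/W
L/(kA) = 0.05868 ⇒ k = 0.121/(0.05868·23.5) = 0.0877 W/m·K

k = 0.0877 W/m·K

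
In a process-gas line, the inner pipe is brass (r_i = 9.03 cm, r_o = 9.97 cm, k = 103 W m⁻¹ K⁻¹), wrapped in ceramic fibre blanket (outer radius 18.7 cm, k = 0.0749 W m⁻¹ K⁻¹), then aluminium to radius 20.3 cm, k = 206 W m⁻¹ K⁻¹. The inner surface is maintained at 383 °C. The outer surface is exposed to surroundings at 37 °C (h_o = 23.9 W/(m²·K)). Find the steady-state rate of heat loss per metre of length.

Q' = 253 W/m

Series thermal resistances, inner to outer:
  R'_brass = ln(0.0997/0.0903)/(2πk) = 0.09903/(2π·103) = 1.530×10^-4 m·K/W
  R'_ceramic fibre blanket = ln(0.187/0.0997)/(2πk) = 0.6289/(2π·0.0749) = 1.336 m·K/W
  R'_aluminium = ln(0.203/0.187)/(2πk) = 0.08210/(2π·206) = 6.343×10^-5 m·K/W
  R'_conv,out = 1/(2πr h) = 1/(2π·0.203·23.9) = 0.03280 m·K/W
ΣR = 1.530×10^-4 + 1.336 + 6.343×10^-5 + 0.03280 = 1.369 m·K/W
Q' = ΔT/ΣR = (383 °C − 37 °C)/1.369 = 253 W/m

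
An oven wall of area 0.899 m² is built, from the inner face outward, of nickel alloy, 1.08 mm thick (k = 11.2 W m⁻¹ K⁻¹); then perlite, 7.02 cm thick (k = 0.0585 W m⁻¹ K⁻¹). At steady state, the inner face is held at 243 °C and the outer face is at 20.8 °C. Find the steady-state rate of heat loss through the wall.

Q = 166 W

Resistance network (inner→outer):
  R_nickel alloy = L/(kA) = 0.00108/(11.2·0.899) = 1.073×10^-4 K/W
  R_perlite = L/(kA) = 0.0702/(0.0585·0.899) = 1.335 K/W
ΣR = 1.073×10^-4 + 1.335 = 1.335 K/W
Q = ΔT/ΣR = (243 °C − 20.8 °C)/1.335 = 166 W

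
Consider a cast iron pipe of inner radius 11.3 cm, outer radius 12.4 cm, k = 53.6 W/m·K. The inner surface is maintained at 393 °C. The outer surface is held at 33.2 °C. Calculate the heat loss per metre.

Q' = 1300 kW/m

Q' = 2πk·ΔT/ln(r₂/r₁) = 2π × 53.6 × 359.8 / ln(0.124/0.113) = 1.30×10^6 W/m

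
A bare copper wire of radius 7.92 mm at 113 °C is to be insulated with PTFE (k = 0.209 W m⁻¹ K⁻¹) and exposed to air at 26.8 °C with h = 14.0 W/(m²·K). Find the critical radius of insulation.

r_cr = 1.49 cm

For a cylinder, r_cr = k_ins/h = 0.209/14.0 = 0.0149 m = 1.49 cm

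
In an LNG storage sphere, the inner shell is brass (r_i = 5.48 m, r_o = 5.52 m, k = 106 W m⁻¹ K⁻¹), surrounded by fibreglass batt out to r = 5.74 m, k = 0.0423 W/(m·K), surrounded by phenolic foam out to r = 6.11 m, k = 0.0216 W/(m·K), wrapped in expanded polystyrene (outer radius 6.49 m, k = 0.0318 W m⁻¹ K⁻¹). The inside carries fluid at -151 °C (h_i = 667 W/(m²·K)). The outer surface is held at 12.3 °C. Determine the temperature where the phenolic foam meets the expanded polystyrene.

T = -39.3 °C

Treat each layer as a resistance in series:
  R_conv,in = 1/(4πr²h) = 1/(4π·5.48²·667) = 3.973×10^-6 K/W
  R_brass = (1/5.48 − 1/5.52)/(4πk) = 0.001322/(4π·106) = 9.927×10^-7 K/W
  R_fibreglass batt = (1/5.52 − 1/5.74)/(4πk) = 0.006943/(4π·0.0423) = 0.01306 K/W
  R_phenolic foam = (1/5.74 − 1/6.11)/(4πk) = 0.01055/(4π·0.0216) = 0.03887 K/W
  R_expanded polystyrene = (1/6.11 − 1/6.49)/(4πk) = 0.009583/(4π·0.0318) = 0.02398 K/W
ΣR = 3.973×10^-6 + 9.927×10^-7 + 0.01306 + 0.03887 + 0.02398 = 0.07591 K/W
Q = ΔT/ΣR = (-151 °C − 12.3 °C)/0.07591 = -2151 W
From the inner boundary to the phenolic foam/expanded polystyrene interface, ΣR_partial = 0.05193 K/W.
T_interface = T_in − Q·ΣR_partial = -151 °C − (-2151)(0.05193) = -39.3 °C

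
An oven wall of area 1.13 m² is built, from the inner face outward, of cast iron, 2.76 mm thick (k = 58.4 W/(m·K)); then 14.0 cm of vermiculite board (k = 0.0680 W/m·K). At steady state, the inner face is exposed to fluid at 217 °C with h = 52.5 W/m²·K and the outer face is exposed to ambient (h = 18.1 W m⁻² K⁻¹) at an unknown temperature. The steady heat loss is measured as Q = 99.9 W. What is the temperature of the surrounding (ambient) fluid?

Series resistances:
  R_conv,in = 1/(hA) = 1/(52.5·1.13) = 0.01686 K/W
  R_cast iron = L/(kA) = 0.00276/(58.4·1.13) = 4.182×10^-5 K/W
  R_vermiculite board = L/(kA) = 0.140/(0.0680·1.13) = 1.822 K/W
  R_conv,out = 1/(hA) = 1/(18.1·1.13) = 0.04889 K/W
ΣR = 1.888 K/W
ΔT = Q·ΣR = 99.9 × 1.888 = 188.6 K
Heat flows outward, so T_out = T_in − ΔT = 217 − 188.6 = 28.4 °C

T_out = 28.4 °C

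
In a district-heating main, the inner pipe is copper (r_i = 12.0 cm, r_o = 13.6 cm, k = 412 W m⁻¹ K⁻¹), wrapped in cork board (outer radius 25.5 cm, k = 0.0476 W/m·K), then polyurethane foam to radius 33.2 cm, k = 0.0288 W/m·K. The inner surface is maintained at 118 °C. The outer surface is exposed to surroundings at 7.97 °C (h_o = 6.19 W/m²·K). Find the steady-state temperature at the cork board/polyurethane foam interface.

T = 54.4 °C

Treat each layer as a resistance in series:
  R'_copper = ln(0.136/0.120)/(2πk) = 0.1252/(2π·412) = 4.835×10^-5 m·K/W
  R'_cork board = ln(0.255/0.136)/(2πk) = 0.6286/(2π·0.0476) = 2.102 m·K/W
  R'_polyurethane foam = ln(0.332/0.255)/(2πk) = 0.2639/(2π·0.0288) = 1.458 m·K/W
  R'_conv,out = 1/(2πr h) = 1/(2π·0.332·6.19) = 0.07744 m·K/W
ΣR = 4.835×10^-5 + 2.102 + 1.458 + 0.07744 = 3.637 m·K/W
Q' = ΔT/ΣR = (118 °C − 7.97 °C)/3.637 = 30.25 W/m
From the inner boundary to the cork board/polyurethane foam interface, ΣR_partial = 2.102 m·K/W.
T_interface = T_in − Q'·ΣR_partial = 118 °C − (30.25)(2.102) = 54.4 °C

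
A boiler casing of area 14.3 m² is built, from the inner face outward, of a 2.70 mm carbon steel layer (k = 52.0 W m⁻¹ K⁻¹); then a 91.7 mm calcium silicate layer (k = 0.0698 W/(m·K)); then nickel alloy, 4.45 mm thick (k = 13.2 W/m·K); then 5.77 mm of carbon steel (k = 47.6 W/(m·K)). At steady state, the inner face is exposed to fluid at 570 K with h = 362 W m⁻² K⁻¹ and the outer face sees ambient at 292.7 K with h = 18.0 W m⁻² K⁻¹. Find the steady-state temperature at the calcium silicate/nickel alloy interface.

Resistance network (inner→outer):
  R_conv,in = 1/(hA) = 1/(362·14.3) = 1.932×10^-4 K/W
  R_carbon steel = L/(kA) = 0.00270/(52.0·14.3) = 3.631×10^-6 K/W
  R_calcium silicate = L/(kA) = 0.0917/(0.0698·14.3) = 0.09187 K/W
  R_nickel alloy = L/(kA) = 0.00445/(13.2·14.3) = 2.357×10^-5 K/W
  R_carbon steel = L/(kA) = 0.00577/(47.6·14.3) = 8.477×10^-6 K/W
  R_conv,out = 1/(hA) = 1/(18.0·14.3) = 0.003885 K/W
ΣR = 1.932×10^-4 + 3.631×10^-6 + 0.09187 + 2.357×10^-5 + 8.477×10^-6 + 0.003885 = 0.09598 K/W
Q = ΔT/ΣR = (570 K − 292.7 K)/0.09598 = 2889 W
From the inner boundary to the calcium silicate/nickel alloy interface, ΣR_partial = 0.09207 K/W.
T_interface = T_in − Q·ΣR_partial = 570 K − (2889)(0.09207) = 304.0 K

T = 304.0 K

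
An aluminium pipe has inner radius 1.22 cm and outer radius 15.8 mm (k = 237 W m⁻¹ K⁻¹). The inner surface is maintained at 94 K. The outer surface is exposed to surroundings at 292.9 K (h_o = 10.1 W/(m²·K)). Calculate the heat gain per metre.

Q' = 199 W/m

Resistance network (inner→outer):
  R'_aluminium = ln(0.0158/0.0122)/(2πk) = 0.2586/(2π·237) = 1.736×10^-4 m·K/W
  R'_conv,out = 1/(2πr h) = 1/(2π·0.0158·10.1) = 0.9973 m·K/W
ΣR = 1.736×10^-4 + 0.9973 = 0.9975 m·K/W
Q' = ΔT/ΣR = (94 K − 292.9 K)/0.9975 = -199 W/m
(Negative Q' ⇒ heat flows inward; heat gain = 199 W/m.)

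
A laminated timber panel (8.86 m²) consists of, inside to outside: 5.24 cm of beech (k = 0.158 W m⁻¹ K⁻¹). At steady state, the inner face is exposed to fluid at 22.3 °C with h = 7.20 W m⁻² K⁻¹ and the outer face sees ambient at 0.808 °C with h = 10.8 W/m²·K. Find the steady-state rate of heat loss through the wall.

Series thermal resistances, inner to outer:
  R_conv,in = 1/(hA) = 1/(7.20·8.86) = 0.01568 K/W
  R_beech = L/(kA) = 0.0524/(0.158·8.86) = 0.03743 K/W
  R_conv,out = 1/(hA) = 1/(10.8·8.86) = 0.01045 K/W
ΣR = 0.01568 + 0.03743 + 0.01045 = 0.06356 K/W
Q = ΔT/ΣR = (22.3 °C − 0.808 °C)/0.06356 = 338 W

Q = 338 W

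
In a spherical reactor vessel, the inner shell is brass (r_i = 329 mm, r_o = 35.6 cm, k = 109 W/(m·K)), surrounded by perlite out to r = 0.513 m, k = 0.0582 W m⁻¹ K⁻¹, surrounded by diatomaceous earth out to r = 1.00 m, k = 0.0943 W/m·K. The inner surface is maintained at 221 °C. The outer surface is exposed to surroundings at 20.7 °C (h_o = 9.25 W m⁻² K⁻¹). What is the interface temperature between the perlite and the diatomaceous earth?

Treat each layer as a resistance in series:
  R_brass = (1/0.329 − 1/0.356)/(4πk) = 0.2305/(4π·109) = 1.683×10^-4 K/W
  R_perlite = (1/0.356 − 1/0.513)/(4πk) = 0.8597/(4π·0.0582) = 1.175 K/W
  R_diatomaceous earth = (1/0.513 − 1/1.00)/(4πk) = 0.9493/(4π·0.0943) = 0.8011 K/W
  R_conv,out = 1/(4πr²h) = 1/(4π·1.00²·9.25) = 0.008603 K/W
ΣR = 1.683×10^-4 + 1.175 + 0.8011 + 0.008603 = 1.985 K/W
Q = ΔT/ΣR = (221 °C − 20.7 °C)/1.985 = 100.9 W
From the inner boundary to the perlite/diatomaceous earth interface, ΣR_partial = 1.175 K/W.
T_interface = T_in − Q·ΣR_partial = 221 °C − (100.9)(1.175) = 102 °C

T = 102 °C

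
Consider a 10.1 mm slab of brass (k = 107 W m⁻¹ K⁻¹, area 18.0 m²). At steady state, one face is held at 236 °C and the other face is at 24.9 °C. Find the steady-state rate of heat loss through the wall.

Q = 4.03×10^7 W

Q = kA·ΔT/L = 107 × 18.0 × |236 °C − 24.9 °C| / 0.0101 = 4.03×10^7 W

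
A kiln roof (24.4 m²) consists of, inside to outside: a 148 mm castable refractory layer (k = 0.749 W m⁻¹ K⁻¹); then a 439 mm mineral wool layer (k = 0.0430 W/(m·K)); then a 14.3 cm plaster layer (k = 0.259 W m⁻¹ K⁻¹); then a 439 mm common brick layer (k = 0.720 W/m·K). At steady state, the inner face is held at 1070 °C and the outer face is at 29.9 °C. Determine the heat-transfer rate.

Q = 2.19 kW

Series thermal resistances, inner to outer:
  R_castable refractory = L/(kA) = 0.148/(0.749·24.4) = 0.008098 K/W
  R_mineral wool = L/(kA) = 0.439/(0.0430·24.4) = 0.4184 K/W
  R_plaster = L/(kA) = 0.143/(0.259·24.4) = 0.02263 K/W
  R_common brick = L/(kA) = 0.439/(0.720·24.4) = 0.02499 K/W
ΣR = 0.008098 + 0.4184 + 0.02263 + 0.02499 = 0.4741 K/W
Q = ΔT/ΣR = (1070 °C − 29.9 °C)/0.4741 = 2190 W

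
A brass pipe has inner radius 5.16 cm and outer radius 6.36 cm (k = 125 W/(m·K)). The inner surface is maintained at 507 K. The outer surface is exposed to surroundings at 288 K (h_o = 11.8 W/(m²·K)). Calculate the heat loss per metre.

Q' = 1030 W/m

Resistance network (inner→outer):
  R'_brass = ln(0.0636/0.0516)/(2πk) = 0.2091/(2π·125) = 2.662×10^-4 m·K/W
  R'_conv,out = 1/(2πr h) = 1/(2π·0.0636·11.8) = 0.2121 m·K/W
ΣR = 2.662×10^-4 + 0.2121 = 0.2124 m·K/W
Q' = ΔT/ΣR = (507 K − 288 K)/0.2124 = 1030 W/m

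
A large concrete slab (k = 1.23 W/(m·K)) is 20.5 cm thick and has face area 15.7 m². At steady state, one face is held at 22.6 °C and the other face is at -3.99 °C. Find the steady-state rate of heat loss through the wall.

Q = kA·ΔT/L = 1.23 × 15.7 × |22.6 °C − -3.99 °C| / 0.205 = 2500 W

Q = 2.50 kW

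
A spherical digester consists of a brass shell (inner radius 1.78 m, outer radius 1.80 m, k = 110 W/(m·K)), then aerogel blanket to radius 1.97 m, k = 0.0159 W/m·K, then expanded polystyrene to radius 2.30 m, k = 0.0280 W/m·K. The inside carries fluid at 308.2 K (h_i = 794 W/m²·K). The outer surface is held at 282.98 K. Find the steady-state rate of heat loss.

Q = 56.4 W

Treat each layer as a resistance in series:
  R_conv,in = 1/(4πr²h) = 1/(4π·1.78²·794) = 3.163×10^-5 K/W
  R_brass = (1/1.78 − 1/1.80)/(4πk) = 0.006242/(4π·110) = 4.516×10^-6 K/W
  R_aerogel blanket = (1/1.80 − 1/1.97)/(4πk) = 0.04794/(4π·0.0159) = 0.2399 K/W
  R_expanded polystyrene = (1/1.97 − 1/2.30)/(4πk) = 0.07283/(4π·0.0280) = 0.2070 K/W
ΣR = 3.163×10^-5 + 4.516×10^-6 + 0.2399 + 0.2070 = 0.4469 K/W
Q = ΔT/ΣR = (308.2 K − 282.98 K)/0.4469 = 56.4 W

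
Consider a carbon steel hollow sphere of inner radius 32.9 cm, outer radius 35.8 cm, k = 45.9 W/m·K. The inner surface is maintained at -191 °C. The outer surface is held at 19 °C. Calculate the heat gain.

Q = 492 kW

Q = 4πk·ΔT/(1/r₁ − 1/r₂) = 4π × 45.9 × 210 / (1/0.329 − 1/0.358) = 4.92×10^5 W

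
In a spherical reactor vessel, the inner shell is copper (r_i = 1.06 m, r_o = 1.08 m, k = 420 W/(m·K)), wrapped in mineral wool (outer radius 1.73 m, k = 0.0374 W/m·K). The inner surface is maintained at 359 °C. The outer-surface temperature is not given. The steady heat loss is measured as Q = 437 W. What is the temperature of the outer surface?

Series resistances:
  R_copper = (1/1.06 − 1/1.08)/(4πk) = 0.01747/(4π·420) = 3.310×10^-6 K/W
  R_mineral wool = (1/1.08 − 1/1.73)/(4πk) = 0.3479/(4π·0.0374) = 0.7402 K/W
ΣR = 0.7402 K/W
ΔT = Q·ΣR = 437 × 0.7402 = 323.5 K
Heat flows outward, so T_out = T_in − ΔT = 359 − 323.5 = 35.5 °C

T_out = 35.5 °C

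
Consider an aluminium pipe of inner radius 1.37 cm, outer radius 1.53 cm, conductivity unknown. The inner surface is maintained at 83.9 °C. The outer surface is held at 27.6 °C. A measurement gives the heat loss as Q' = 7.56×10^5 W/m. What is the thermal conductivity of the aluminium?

ΣR = ΔT/Q' = |83.9 − 27.6|/7.56×10^5 = 7.447×10^-5 m·K/W
ln(r₂/r₁)/(2πk) = 7.447×10^-5 ⇒ k = 0.1105/(2π·7.447×10^-5) = 236 W/m·K

k = 236 W/m·K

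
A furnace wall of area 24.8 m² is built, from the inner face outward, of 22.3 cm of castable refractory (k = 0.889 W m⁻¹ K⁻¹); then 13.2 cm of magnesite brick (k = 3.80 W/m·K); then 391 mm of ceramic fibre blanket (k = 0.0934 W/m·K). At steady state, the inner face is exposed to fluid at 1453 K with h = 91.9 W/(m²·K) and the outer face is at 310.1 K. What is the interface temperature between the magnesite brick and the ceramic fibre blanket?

T = 1377 K

Treat each layer as a resistance in series:
  R_conv,in = 1/(hA) = 1/(91.9·24.8) = 4.388×10^-4 K/W
  R_castable refractory = L/(kA) = 0.223/(0.889·24.8) = 0.01011 K/W
  R_magnesite brick = L/(kA) = 0.132/(3.80·24.8) = 0.001401 K/W
  R_ceramic fibre blanket = L/(kA) = 0.391/(0.0934·24.8) = 0.1688 K/W
ΣR = 4.388×10^-4 + 0.01011 + 0.001401 + 0.1688 = 0.1807 K/W
Q = ΔT/ΣR = (1453 K − 310.1 K)/0.1807 = 6325 W
From the inner boundary to the magnesite brick/ceramic fibre blanket interface, ΣR_partial = 0.01195 K/W.
T_interface = T_in − Q·ΣR_partial = 1453 K − (6325)(0.01195) = 1377 K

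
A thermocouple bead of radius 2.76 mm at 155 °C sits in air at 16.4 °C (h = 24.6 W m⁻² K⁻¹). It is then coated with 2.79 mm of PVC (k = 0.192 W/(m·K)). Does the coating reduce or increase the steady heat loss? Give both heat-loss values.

increases: 0.326 → 0.768 W

Critical radius for a sphere: r_cr = 2k/h = 0.0156 m = 1.56 cm.
Outer radius after coating: r₂ = 0.00276 + 0.00279 = 0.00555 m.
Since r₁ < r_cr and r₂ ≤ r_cr, the coating moves toward the maximum at r_cr — heat loss rises.
Bare: R = 1/(4πr₁²h) = 424.7 K/W; Q = 138.6/424.7 = 0.326 W.
Coated: R = R_cond + R_conv = 180.5 K/W; Q = 138.6/180.5 = 0.768 W.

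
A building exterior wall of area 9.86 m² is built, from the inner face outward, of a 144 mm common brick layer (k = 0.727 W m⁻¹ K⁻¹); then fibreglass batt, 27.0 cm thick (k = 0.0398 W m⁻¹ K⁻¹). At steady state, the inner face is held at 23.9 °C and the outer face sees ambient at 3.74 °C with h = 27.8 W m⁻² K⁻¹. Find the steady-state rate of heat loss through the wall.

Q = 28.3 W

Resistance network (inner→outer):
  R_common brick = L/(kA) = 0.144/(0.727·9.86) = 0.02009 K/W
  R_fibreglass batt = L/(kA) = 0.270/(0.0398·9.86) = 0.6880 K/W
  R_conv,out = 1/(hA) = 1/(27.8·9.86) = 0.003648 K/W
ΣR = 0.02009 + 0.6880 + 0.003648 = 0.7117 K/W
Q = ΔT/ΣR = (23.9 °C − 3.74 °C)/0.7117 = 28.3 W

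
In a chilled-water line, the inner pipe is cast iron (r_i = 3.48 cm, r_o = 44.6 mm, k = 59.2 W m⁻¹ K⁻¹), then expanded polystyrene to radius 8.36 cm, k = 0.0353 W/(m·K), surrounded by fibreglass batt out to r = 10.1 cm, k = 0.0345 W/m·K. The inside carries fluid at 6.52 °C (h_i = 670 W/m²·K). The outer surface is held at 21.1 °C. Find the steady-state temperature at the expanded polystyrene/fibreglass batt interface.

Series thermal resistances, inner to outer:
  R'_conv,in = 1/(2πr h) = 1/(2π·0.0348·670) = 0.006826 m·K/W
  R'_cast iron = ln(0.0446/0.0348)/(2πk) = 0.2481/(2π·59.2) = 6.670×10^-4 m·K/W
  R'_expanded polystyrene = ln(0.0836/0.0446)/(2πk) = 0.6283/(2π·0.0353) = 2.833 m·K/W
  R'_fibreglass batt = ln(0.101/0.0836)/(2πk) = 0.1891/(2π·0.0345) = 0.8722 m·K/W
ΣR = 0.006826 + 6.670×10^-4 + 2.833 + 0.8722 = 3.713 m·K/W
Q' = ΔT/ΣR = (6.52 °C − 21.1 °C)/3.713 = -3.927 W/m
From the inner boundary to the expanded polystyrene/fibreglass batt interface, ΣR_partial = 2.840 m·K/W.
T_interface = T_in − Q'·ΣR_partial = 6.52 °C − (-3.927)(2.840) = 17.7 °C

T = 17.7 °C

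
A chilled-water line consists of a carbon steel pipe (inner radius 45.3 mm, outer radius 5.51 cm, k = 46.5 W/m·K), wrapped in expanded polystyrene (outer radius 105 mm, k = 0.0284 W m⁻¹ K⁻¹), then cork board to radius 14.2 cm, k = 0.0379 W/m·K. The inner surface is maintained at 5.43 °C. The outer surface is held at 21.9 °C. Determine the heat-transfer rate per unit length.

Q' = 3.37 W/m

Treat each layer as a resistance in series:
  R'_carbon steel = ln(0.0551/0.0453)/(2πk) = 0.1958/(2π·46.5) = 6.703×10^-4 m·K/W
  R'_expanded polystyrene = ln(0.105/0.0551)/(2πk) = 0.6448/(2π·0.0284) = 3.614 m·K/W
  R'_cork board = ln(0.142/0.105)/(2πk) = 0.3019/(2π·0.0379) = 1.268 m·K/W
ΣR = 6.703×10^-4 + 3.614 + 1.268 = 4.883 m·K/W
Q' = ΔT/ΣR = (5.43 °C − 21.9 °C)/4.883 = -3.37 W/m
(Negative Q' ⇒ heat flows inward; heat gain = 3.37 W/m.)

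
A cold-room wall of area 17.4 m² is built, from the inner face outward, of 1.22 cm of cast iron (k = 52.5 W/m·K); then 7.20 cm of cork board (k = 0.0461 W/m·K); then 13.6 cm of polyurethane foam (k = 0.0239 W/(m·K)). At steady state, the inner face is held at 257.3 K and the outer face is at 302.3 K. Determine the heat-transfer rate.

Resistance network (inner→outer):
  R_cast iron = L/(kA) = 0.0122/(52.5·17.4) = 1.336×10^-5 K/W
  R_cork board = L/(kA) = 0.0720/(0.0461·17.4) = 0.08976 K/W
  R_polyurethane foam = L/(kA) = 0.136/(0.0239·17.4) = 0.3270 K/W
ΣR = 1.336×10^-5 + 0.08976 + 0.3270 = 0.4168 K/W
Q = ΔT/ΣR = (257.3 K − 302.3 K)/0.4168 = -108 W
(Negative Q ⇒ heat flows inward; heat gain = 108 W.)

Q = 108 W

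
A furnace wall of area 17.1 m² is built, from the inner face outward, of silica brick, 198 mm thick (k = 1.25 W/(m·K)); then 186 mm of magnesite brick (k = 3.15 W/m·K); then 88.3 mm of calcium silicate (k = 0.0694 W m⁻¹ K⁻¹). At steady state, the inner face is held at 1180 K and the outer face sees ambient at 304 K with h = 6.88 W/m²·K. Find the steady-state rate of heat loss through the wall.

Series thermal resistances, inner to outer:
  R_silica brick = L/(kA) = 0.198/(1.25·17.1) = 0.009263 K/W
  R_magnesite brick = L/(kA) = 0.186/(3.15·17.1) = 0.003453 K/W
  R_calcium silicate = L/(kA) = 0.0883/(0.0694·17.1) = 0.07441 K/W
  R_conv,out = 1/(hA) = 1/(6.88·17.1) = 0.008500 K/W
ΣR = 0.009263 + 0.003453 + 0.07441 + 0.008500 = 0.09563 K/W
Q = ΔT/ΣR = (1180 K − 304 K)/0.09563 = 9160 W

Q = 9.16 kW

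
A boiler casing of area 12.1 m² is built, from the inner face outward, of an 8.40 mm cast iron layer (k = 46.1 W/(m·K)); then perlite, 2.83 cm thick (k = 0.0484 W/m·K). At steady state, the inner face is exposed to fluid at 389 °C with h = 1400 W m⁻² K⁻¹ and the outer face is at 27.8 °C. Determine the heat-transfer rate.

Q = 7460 W

Series thermal resistances, inner to outer:
  R_conv,in = 1/(hA) = 1/(1400·12.1) = 5.903×10^-5 K/W
  R_cast iron = L/(kA) = 0.00840/(46.1·12.1) = 1.506×10^-5 K/W
  R_perlite = L/(kA) = 0.0283/(0.0484·12.1) = 0.04832 K/W
ΣR = 5.903×10^-5 + 1.506×10^-5 + 0.04832 = 0.04839 K/W
Q = ΔT/ΣR = (389 °C − 27.8 °C)/0.04839 = 7460 W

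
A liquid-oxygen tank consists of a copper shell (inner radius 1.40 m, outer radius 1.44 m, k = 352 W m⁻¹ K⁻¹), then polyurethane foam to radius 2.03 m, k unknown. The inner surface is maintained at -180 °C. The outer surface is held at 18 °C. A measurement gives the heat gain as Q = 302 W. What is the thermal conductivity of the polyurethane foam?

k = 0.0245 W/m·K

ΣR = ΔT/Q = |-180 − 18|/302 = 0.6556 K/W
Known resistances:
  R_copper = (1/1.40 − 1/1.44)/(4πk) = 0.01984/(4π·352) = 4.486×10^-6 K/W
R_polyurethane foam = ΣR − ΣR_known = 0.6556 − 4.486×10^-6 = 0.6556 K/W
(1/r₁−1/r₂)/(4πk) = 0.6556 ⇒ k = 0.2018/(4π·0.6556) = 0.0245 W/m·K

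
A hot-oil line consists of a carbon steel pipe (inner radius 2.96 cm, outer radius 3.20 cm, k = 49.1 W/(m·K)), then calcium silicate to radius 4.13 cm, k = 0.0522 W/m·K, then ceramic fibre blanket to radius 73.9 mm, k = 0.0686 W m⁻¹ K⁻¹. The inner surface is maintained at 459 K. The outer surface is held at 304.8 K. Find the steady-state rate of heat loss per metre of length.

Resistance network (inner→outer):
  R'_carbon steel = ln(0.0320/0.0296)/(2πk) = 0.07796/(2π·49.1) = 2.527×10^-4 m·K/W
  R'_calcium silicate = ln(0.0413/0.0320)/(2πk) = 0.2551/(2π·0.0522) = 0.7779 m·K/W
  R'_ceramic fibre blanket = ln(0.0739/0.0413)/(2πk) = 0.5819/(2π·0.0686) = 1.350 m·K/W
ΣR = 2.527×10^-4 + 0.7779 + 1.350 = 2.128 m·K/W
Q' = ΔT/ΣR = (459 K − 304.8 K)/2.128 = 72.5 W/m

Q' = 72.5 W/m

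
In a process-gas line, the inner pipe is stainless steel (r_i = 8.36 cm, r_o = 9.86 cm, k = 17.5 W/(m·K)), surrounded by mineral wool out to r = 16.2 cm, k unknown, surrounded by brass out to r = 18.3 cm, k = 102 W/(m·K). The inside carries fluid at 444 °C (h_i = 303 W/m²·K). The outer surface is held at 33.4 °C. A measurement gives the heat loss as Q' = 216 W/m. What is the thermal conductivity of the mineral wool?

k = 0.0417 W/m·K

ΣR = ΔT/Q' = |444 − 33.4|/216 = 1.901 m·K/W
Known resistances:
  R'_conv,in = 1/(2πr h) = 1/(2π·0.0836·303) = 0.006283 m·K/W
  R'_stainless steel = ln(0.0986/0.0836)/(2πk) = 0.1650/(2π·17.5) = 0.001501 m·K/W
  R'_brass = ln(0.183/0.162)/(2πk) = 0.1219/(2π·102) = 1.902×10^-4 m·K/W
R_mineral wool = ΣR − ΣR_known = 1.901 − 0.007974 = 1.893 m·K/W
ln(r₂/r₁)/(2πk) = 1.893 ⇒ k = 0.4965/(2π·1.893) = 0.0417 W/m·K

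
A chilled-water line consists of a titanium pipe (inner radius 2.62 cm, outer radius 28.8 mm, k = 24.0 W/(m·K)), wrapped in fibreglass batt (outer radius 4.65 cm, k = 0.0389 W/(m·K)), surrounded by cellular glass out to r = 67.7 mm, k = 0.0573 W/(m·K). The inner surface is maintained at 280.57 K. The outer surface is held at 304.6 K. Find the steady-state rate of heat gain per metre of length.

Series thermal resistances, inner to outer:
  R'_titanium = ln(0.0288/0.0262)/(2πk) = 0.09462/(2π·24.0) = 6.274×10^-4 m·K/W
  R'_fibreglass batt = ln(0.0465/0.0288)/(2πk) = 0.4791/(2π·0.0389) = 1.960 m·K/W
  R'_cellular glass = ln(0.0677/0.0465)/(2πk) = 0.3756/(2π·0.0573) = 1.043 m·K/W
ΣR = 6.274×10^-4 + 1.960 + 1.043 = 3.004 m·K/W
Q' = ΔT/ΣR = (280.57 K − 304.6 K)/3.004 = -8.00 W/m
(Negative Q' ⇒ heat flows inward; heat gain = 8.00 W/m.)

Q' = 8.00 W/m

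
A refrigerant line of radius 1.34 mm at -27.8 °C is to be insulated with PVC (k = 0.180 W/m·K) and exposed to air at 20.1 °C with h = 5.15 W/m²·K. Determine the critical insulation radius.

r_cr = 3.50 cm

For a cylinder, r_cr = k_ins/h = 0.180/5.15 = 0.0350 m = 3.50 cm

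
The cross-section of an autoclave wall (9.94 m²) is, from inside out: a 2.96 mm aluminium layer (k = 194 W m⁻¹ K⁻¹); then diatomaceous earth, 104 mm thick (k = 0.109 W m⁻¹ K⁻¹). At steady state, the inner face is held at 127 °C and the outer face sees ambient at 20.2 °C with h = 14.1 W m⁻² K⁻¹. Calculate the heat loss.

Q = 1040 W

Resistance network (inner→outer):
  R_aluminium = L/(kA) = 0.00296/(194·9.94) = 1.535×10^-6 K/W
  R_diatomaceous earth = L/(kA) = 0.104/(0.109·9.94) = 0.09599 K/W
  R_conv,out = 1/(hA) = 1/(14.1·9.94) = 0.007135 K/W
ΣR = 1.535×10^-6 + 0.09599 + 0.007135 = 0.1031 K/W
Q = ΔT/ΣR = (127 °C − 20.2 °C)/0.1031 = 1040 W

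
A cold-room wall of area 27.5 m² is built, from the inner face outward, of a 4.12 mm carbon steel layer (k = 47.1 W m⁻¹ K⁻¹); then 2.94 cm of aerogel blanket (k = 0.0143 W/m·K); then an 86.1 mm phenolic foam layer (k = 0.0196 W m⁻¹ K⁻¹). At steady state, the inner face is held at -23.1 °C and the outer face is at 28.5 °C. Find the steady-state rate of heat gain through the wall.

Q = 220 W

Treat each layer as a resistance in series:
  R_carbon steel = L/(kA) = 0.00412/(47.1·27.5) = 3.181×10^-6 K/W
  R_aerogel blanket = L/(kA) = 0.0294/(0.0143·27.5) = 0.07476 K/W
  R_phenolic foam = L/(kA) = 0.0861/(0.0196·27.5) = 0.1597 K/W
ΣR = 3.181×10^-6 + 0.07476 + 0.1597 = 0.2345 K/W
Q = ΔT/ΣR = (-23.1 °C − 28.5 °C)/0.2345 = -220 W
(Negative Q ⇒ heat flows inward; heat gain = 220 W.)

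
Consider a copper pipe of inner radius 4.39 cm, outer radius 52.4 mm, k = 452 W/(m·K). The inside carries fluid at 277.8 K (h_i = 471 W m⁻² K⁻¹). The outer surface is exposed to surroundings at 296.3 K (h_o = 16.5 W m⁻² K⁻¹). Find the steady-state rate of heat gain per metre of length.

Q' = 96.4 W/m

Treat each layer as a resistance in series:
  R'_conv,in = 1/(2πr h) = 1/(2π·0.0439·471) = 0.007697 m·K/W
  R'_copper = ln(0.0524/0.0439)/(2πk) = 0.1770/(2π·452) = 6.232×10^-5 m·K/W
  R'_conv,out = 1/(2πr h) = 1/(2π·0.0524·16.5) = 0.1841 m·K/W
ΣR = 0.007697 + 6.232×10^-5 + 0.1841 = 0.1919 m·K/W
Q' = ΔT/ΣR = (277.8 K − 296.3 K)/0.1919 = -96.4 W/m
(Negative Q' ⇒ heat flows inward; heat gain = 96.4 W/m.)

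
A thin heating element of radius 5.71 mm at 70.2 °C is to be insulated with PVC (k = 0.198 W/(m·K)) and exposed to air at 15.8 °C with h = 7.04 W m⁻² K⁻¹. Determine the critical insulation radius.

For a cylinder, r_cr = k_ins/h = 0.198/7.04 = 0.0281 m = 2.81 cm

r_cr = 2.81 cm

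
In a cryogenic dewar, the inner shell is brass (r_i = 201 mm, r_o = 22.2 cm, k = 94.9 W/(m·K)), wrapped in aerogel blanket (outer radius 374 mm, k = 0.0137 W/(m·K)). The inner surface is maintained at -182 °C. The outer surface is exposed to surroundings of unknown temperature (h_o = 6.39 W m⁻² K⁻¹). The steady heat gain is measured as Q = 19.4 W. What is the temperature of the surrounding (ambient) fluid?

Series resistances:
  R_brass = (1/0.201 − 1/0.222)/(4πk) = 0.4706/(4π·94.9) = 3.946×10^-4 K/W
  R_aerogel blanket = (1/0.222 − 1/0.374)/(4πk) = 1.831/(4π·0.0137) = 10.63 K/W
  R_conv,out = 1/(4πr²h) = 1/(4π·0.374²·6.39) = 0.08903 K/W
ΣR = 10.72 K/W
ΔT = Q·ΣR = 19.4 × 10.72 = 208.0 K
Heat flows inward, so T_out = T_in + ΔT = -182 + 208.0 = 26.0 °C

T_out = 26.0 °C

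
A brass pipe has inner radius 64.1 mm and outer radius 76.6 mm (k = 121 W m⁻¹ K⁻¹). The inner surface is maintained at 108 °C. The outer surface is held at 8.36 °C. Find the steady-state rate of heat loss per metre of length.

Q' = 2πk·ΔT/ln(r₂/r₁) = 2π × 121 × 99.64 / ln(0.0766/0.0641) = 4.25×10^5 W/m

Q' = 4.25×10^5 W/m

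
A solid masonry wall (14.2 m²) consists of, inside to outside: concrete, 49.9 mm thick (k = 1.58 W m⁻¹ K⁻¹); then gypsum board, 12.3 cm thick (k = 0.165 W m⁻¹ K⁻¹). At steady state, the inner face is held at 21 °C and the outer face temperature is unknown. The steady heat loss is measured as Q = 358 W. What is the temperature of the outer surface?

T_out = 1.41 °C

Series resistances:
  R_concrete = L/(kA) = 0.0499/(1.58·14.2) = 0.002224 K/W
  R_gypsum board = L/(kA) = 0.123/(0.165·14.2) = 0.05250 K/W
ΣR = 0.05472 K/W
ΔT = Q·ΣR = 358 × 0.05472 = 19.59 K
Heat flows outward, so T_out = T_in − ΔT = 21 − 19.59 = 1.41 °C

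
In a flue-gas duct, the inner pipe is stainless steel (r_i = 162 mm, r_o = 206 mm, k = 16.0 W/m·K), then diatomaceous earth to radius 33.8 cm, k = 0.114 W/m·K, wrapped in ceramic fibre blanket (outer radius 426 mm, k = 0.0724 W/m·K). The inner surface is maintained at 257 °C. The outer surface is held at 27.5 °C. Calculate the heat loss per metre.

Treat each layer as a resistance in series:
  R'_stainless steel = ln(0.206/0.162)/(2πk) = 0.2403/(2π·16.0) = 0.002390 m·K/W
  R'_diatomaceous earth = ln(0.338/0.206)/(2πk) = 0.4952/(2π·0.114) = 0.6913 m·K/W
  R'_ceramic fibre blanket = ln(0.426/0.338)/(2πk) = 0.2314/(2π·0.0724) = 0.5087 m·K/W
ΣR = 0.002390 + 0.6913 + 0.5087 = 1.202 m·K/W
Q' = ΔT/ΣR = (257 °C − 27.5 °C)/1.202 = 191 W/m

Q' = 191 W/m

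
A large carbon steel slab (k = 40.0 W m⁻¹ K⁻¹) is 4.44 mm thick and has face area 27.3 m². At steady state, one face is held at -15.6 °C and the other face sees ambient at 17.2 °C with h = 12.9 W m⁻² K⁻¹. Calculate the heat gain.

Treat each layer as a resistance in series:
  R_carbon steel = L/(kA) = 0.00444/(40.0·27.3) = 4.066×10^-6 K/W
  R_conv,out = 1/(hA) = 1/(12.9·27.3) = 0.002840 K/W
ΣR = 4.066×10^-6 + 0.002840 = 0.002844 K/W
Q = ΔT/ΣR = (-15.6 °C − 17.2 °C)/0.002844 = -11500 W
(Negative Q ⇒ heat flows inward; heat gain = 11500 W.)

Q = 11500 W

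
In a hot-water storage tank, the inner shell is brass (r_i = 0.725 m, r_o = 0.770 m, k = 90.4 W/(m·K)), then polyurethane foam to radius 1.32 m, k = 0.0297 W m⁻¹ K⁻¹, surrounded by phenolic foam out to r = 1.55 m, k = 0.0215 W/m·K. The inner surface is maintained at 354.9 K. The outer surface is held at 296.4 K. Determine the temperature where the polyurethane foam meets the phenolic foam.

T = 309.4 K

Treat each layer as a resistance in series:
  R_brass = (1/0.725 − 1/0.770)/(4πk) = 0.08061/(4π·90.4) = 7.096×10^-5 K/W
  R_polyurethane foam = (1/0.770 − 1/1.32)/(4πk) = 0.5411/(4π·0.0297) = 1.450 K/W
  R_phenolic foam = (1/1.32 − 1/1.55)/(4πk) = 0.1124/(4π·0.0215) = 0.4161 K/W
ΣR = 7.096×10^-5 + 1.450 + 0.4161 = 1.866 K/W
Q = ΔT/ΣR = (354.9 K − 296.4 K)/1.866 = 31.35 W
From the inner boundary to the polyurethane foam/phenolic foam interface, ΣR_partial = 1.450 K/W.
T_interface = T_in − Q·ΣR_partial = 354.9 K − (31.35)(1.450) = 309.4 K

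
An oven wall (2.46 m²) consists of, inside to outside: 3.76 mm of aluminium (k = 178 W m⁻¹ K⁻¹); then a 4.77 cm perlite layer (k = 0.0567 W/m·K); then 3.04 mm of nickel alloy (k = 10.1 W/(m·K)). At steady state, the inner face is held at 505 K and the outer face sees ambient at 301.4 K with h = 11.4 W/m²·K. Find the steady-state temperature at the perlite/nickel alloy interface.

T = 320.7 K

Series thermal resistances, inner to outer:
  R_aluminium = L/(kA) = 0.00376/(178·2.46) = 8.587×10^-6 K/W
  R_perlite = L/(kA) = 0.0477/(0.0567·2.46) = 0.3420 K/W
  R_nickel alloy = L/(kA) = 0.00304/(10.1·2.46) = 1.224×10^-4 K/W
  R_conv,out = 1/(hA) = 1/(11.4·2.46) = 0.03566 K/W
ΣR = 8.587×10^-6 + 0.3420 + 1.224×10^-4 + 0.03566 = 0.3778 K/W
Q = ΔT/ΣR = (505 K − 301.4 K)/0.3778 = 538.9 W
From the inner boundary to the perlite/nickel alloy interface, ΣR_partial = 0.3420 K/W.
T_interface = T_in − Q·ΣR_partial = 505 K − (538.9)(0.3420) = 320.7 K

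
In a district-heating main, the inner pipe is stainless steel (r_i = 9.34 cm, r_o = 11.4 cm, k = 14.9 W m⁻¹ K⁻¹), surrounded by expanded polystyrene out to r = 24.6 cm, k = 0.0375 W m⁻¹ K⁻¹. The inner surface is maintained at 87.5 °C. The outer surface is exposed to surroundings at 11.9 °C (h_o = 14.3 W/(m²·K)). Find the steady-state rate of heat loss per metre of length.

Q' = 22.8 W/m

Resistance network (inner→outer):
  R'_stainless steel = ln(0.114/0.0934)/(2πk) = 0.1993/(2π·14.9) = 0.002129 m·K/W
  R'_expanded polystyrene = ln(0.246/0.114)/(2πk) = 0.7691/(2π·0.0375) = 3.264 m·K/W
  R'_conv,out = 1/(2πr h) = 1/(2π·0.246·14.3) = 0.04524 m·K/W
ΣR = 0.002129 + 3.264 + 0.04524 = 3.311 m·K/W
Q' = ΔT/ΣR = (87.5 °C − 11.9 °C)/3.311 = 22.8 W/m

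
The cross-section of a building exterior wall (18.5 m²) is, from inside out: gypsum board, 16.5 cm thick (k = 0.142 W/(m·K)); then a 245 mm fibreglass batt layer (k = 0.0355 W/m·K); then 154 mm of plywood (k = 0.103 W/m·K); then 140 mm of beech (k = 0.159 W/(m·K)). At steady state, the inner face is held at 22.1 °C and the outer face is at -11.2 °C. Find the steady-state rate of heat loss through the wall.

Series thermal resistances, inner to outer:
  R_gypsum board = L/(kA) = 0.165/(0.142·18.5) = 0.06281 K/W
  R_fibreglass batt = L/(kA) = 0.245/(0.0355·18.5) = 0.3730 K/W
  R_plywood = L/(kA) = 0.154/(0.103·18.5) = 0.08082 K/W
  R_beech = L/(kA) = 0.140/(0.159·18.5) = 0.04759 K/W
ΣR = 0.06281 + 0.3730 + 0.08082 + 0.04759 = 0.5642 K/W
Q = ΔT/ΣR = (22.1 °C − -11.2 °C)/0.5642 = 59.0 W

Q = 59.0 W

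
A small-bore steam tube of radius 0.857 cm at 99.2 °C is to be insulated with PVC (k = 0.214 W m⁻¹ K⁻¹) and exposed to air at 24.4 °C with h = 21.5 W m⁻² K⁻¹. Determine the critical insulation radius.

For a cylinder, r_cr = k_ins/h = 0.214/21.5 = 0.00995 m = 0.995 cm

r_cr = 0.995 cm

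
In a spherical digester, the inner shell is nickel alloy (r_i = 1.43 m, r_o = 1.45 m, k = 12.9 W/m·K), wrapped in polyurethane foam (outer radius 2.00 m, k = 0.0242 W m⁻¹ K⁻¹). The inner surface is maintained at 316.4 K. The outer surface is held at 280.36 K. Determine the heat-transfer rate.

Q = 57.8 W

Resistance network (inner→outer):
  R_nickel alloy = (1/1.43 − 1/1.45)/(4πk) = 0.009646/(4π·12.9) = 5.950×10^-5 K/W
  R_polyurethane foam = (1/1.45 − 1/2.00)/(4πk) = 0.1897/(4π·0.0242) = 0.6236 K/W
ΣR = 5.950×10^-5 + 0.6236 = 0.6237 K/W
Q = ΔT/ΣR = (316.4 K − 280.36 K)/0.6237 = 57.8 W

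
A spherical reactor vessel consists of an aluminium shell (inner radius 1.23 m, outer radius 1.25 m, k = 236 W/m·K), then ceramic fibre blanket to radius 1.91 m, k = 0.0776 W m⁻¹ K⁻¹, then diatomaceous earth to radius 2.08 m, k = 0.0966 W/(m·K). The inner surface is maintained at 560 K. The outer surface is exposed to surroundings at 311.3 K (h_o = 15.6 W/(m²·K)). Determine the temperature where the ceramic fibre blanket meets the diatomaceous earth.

T = 339.6 K

Resistance network (inner→outer):
  R_aluminium = (1/1.23 − 1/1.25)/(4πk) = 0.01301/(4π·236) = 4.386×10^-6 K/W
  R_ceramic fibre blanket = (1/1.25 − 1/1.91)/(4πk) = 0.2764/(4π·0.0776) = 0.2835 K/W
  R_diatomaceous earth = (1/1.91 − 1/2.08)/(4πk) = 0.04279/(4π·0.0966) = 0.03525 K/W
  R_conv,out = 1/(4πr²h) = 1/(4π·2.08²·15.6) = 0.001179 K/W
ΣR = 4.386×10^-6 + 0.2835 + 0.03525 + 0.001179 = 0.3199 K/W
Q = ΔT/ΣR = (560 K − 311.3 K)/0.3199 = 777.4 W
From the inner boundary to the ceramic fibre blanket/diatomaceous earth interface, ΣR_partial = 0.2835 K/W.
T_interface = T_in − Q·ΣR_partial = 560 K − (777.4)(0.2835) = 339.6 K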